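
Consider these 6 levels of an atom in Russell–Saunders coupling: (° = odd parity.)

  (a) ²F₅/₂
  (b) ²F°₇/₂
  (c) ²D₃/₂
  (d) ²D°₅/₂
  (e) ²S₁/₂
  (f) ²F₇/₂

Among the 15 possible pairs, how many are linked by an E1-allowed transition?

5

(a)–(b): allowed.
(a)–(c): forbidden (parity).
(a)–(d): allowed.
(a)–(e): forbidden (parity, ΔL, ΔJ).
(a)–(f): forbidden (parity).
(b)–(c): forbidden (ΔJ).
(b)–(d): forbidden (parity).
(b)–(e): forbidden (ΔL, ΔJ).
(b)–(f): allowed.
(c)–(d): allowed.
(c)–(e): forbidden (parity, ΔL).
(c)–(f): forbidden (parity, ΔJ).
(d)–(e): forbidden (ΔL, ΔJ).
(d)–(f): allowed.
(e)–(f): forbidden (parity, ΔL, ΔJ).
Allowed pairs: 5 of 15.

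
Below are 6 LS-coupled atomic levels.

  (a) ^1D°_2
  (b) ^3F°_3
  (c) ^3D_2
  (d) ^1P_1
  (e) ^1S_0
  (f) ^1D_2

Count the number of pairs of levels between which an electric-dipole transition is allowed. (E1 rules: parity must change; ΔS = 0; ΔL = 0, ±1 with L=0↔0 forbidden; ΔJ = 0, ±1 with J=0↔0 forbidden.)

3

(a)–(b): forbidden (parity, ΔS).
(a)–(c): forbidden (ΔS).
(a)–(d): allowed.
(a)–(e): forbidden (ΔL, ΔJ).
(a)–(f): allowed.
(b)–(c): allowed.
(b)–(d): forbidden (ΔS, ΔL, ΔJ).
(b)–(e): forbidden (ΔS, ΔL, ΔJ).
(b)–(f): forbidden (ΔS).
(c)–(d): forbidden (parity, ΔS).
(c)–(e): forbidden (parity, ΔS, ΔL, ΔJ).
(c)–(f): forbidden (parity, ΔS).
(d)–(e): forbidden (parity).
(d)–(f): forbidden (parity).
(e)–(f): forbidden (parity, ΔL, ΔJ).
Allowed pairs: 3 of 15.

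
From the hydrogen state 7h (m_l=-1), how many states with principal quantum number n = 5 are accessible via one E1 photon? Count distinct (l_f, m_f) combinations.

E1 requires Δl = ±1, so l_f ∈ {4, 6}; with 0 ≤ l_f ≤ n_f−1 = 4, the allowed l_f values are {4}.
For l_f = 4: m_f ∈ {m_i−1, m_i, m_i+1} ∩ [−4, 4] = {-2, -1, 0} → 3 states.
Total: 3.

3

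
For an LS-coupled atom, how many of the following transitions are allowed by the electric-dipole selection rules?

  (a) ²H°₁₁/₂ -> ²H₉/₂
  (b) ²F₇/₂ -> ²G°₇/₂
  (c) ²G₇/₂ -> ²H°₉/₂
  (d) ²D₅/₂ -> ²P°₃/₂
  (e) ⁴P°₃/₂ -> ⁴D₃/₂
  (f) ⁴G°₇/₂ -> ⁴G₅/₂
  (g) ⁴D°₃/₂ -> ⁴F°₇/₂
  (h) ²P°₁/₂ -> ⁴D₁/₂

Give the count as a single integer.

(a) allowed
(b) allowed
(c) allowed
(d) allowed
(e) allowed
(f) allowed
(g) forbidden (parity, ΔJ fail)
(h) forbidden (ΔS fails)
Total allowed: 6 of 8.

6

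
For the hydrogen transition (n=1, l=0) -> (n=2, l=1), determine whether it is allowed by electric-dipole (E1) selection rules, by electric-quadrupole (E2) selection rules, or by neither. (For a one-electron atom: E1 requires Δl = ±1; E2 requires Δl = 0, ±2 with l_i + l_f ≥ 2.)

Δl = 1 − 0 = +1; l_i + l_f = 1.
E1 (Δl = ±1): satisfied.
E2 (Δl = 0,±2, l_i+l_f ≥ 2): not satisfied.

E1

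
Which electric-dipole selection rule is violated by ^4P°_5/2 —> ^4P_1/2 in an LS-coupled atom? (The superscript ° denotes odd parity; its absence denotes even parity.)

Reading off the term symbols: S 3/2→3/2, L 1→1, J 5/2→1/2, parity odd→even.
Parity must change: odd → even — satisfied.
ΔS = 0: S: 3/2 → 3/2 — satisfied.
ΔL = 0, ±1 (not L=0↔0): L: 1 → 1, ΔL = +0 — satisfied.
ΔJ = 0, ±1 (not J=0↔0): J: 5/2 → 1/2, ΔJ = -2 — violated.

the ΔJ = 0, ±1 rule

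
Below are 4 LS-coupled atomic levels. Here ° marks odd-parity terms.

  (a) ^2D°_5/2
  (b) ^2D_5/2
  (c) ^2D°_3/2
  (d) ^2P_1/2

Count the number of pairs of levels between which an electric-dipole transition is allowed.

3

(a)–(b): allowed.
(a)–(c): forbidden (parity).
(a)–(d): forbidden (ΔJ).
(b)–(c): allowed.
(b)–(d): forbidden (parity, ΔJ).
(c)–(d): allowed.
Allowed pairs: 3 of 6.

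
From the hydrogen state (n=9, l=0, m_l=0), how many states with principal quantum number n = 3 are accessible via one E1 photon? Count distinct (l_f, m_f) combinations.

3

E1 requires Δl = ±1, so l_f ∈ {-1, 1}; with 0 ≤ l_f ≤ n_f−1 = 2, the allowed l_f values are {1}.
For l_f = 1: m_f ∈ {m_i−1, m_i, m_i+1} ∩ [−1, 1] = {-1, 0, 1} → 3 states.
Total: 3.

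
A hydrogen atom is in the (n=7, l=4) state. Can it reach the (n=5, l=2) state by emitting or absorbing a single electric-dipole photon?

l: 4 → 2 (Δl = -2). Δl = ±1 fails.
The transition is electric-dipole forbidden.

forbidden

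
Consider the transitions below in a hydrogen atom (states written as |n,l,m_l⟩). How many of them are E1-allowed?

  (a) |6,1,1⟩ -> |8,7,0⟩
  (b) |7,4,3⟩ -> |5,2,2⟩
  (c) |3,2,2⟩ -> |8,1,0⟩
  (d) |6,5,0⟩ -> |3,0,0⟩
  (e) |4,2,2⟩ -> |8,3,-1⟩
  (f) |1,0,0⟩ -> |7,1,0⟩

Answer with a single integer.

1

(a) forbidden — Δl = +6 (E1 requires Δl = ±1)
(b) forbidden — Δl = -2 (E1 requires Δl = ±1)
(c) forbidden — Δm_l = -2 (E1 requires Δm_l = 0, ±1)
(d) forbidden — Δl = -5 (E1 requires Δl = ±1)
(e) forbidden — Δm_l = -3 (E1 requires Δm_l = 0, ±1)
(f) allowed
Total allowed: 1 of 6.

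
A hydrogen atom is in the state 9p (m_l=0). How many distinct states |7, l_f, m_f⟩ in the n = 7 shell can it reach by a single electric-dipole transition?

E1 requires Δl = ±1, so l_f ∈ {0, 2}; with 0 ≤ l_f ≤ n_f−1 = 6, the allowed l_f values are {0, 2}.
For l_f = 0: m_f ∈ {m_i−1, m_i, m_i+1} ∩ [−0, 0] = {0} → 1 state.
For l_f = 2: m_f ∈ {m_i−1, m_i, m_i+1} ∩ [−2, 2] = {-1, 0, 1} → 3 states.
Total: 4.

4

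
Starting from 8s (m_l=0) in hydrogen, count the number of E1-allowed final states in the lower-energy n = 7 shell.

3

E1 requires Δl = ±1, so l_f ∈ {-1, 1}; with 0 ≤ l_f ≤ n_f−1 = 6, the allowed l_f values are {1}.
For l_f = 1: m_f ∈ {m_i−1, m_i, m_i+1} ∩ [−1, 1] = {-1, 0, 1} → 3 states.
Total: 3.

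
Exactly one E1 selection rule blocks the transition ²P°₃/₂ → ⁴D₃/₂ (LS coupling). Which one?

the ΔS = 0 rule

Initial level: S=1/2, L=1, J=3/2, parity odd. Final level: S=3/2, L=2, J=3/2, parity even.
Parity must change: odd → even — ✓.
ΔS = 0: S: 1/2 → 3/2 — ✗.
ΔL = 0, ±1 (not L=0↔0): L: 1 → 2, ΔL = +1 — ✓.
ΔJ = 0, ±1 (not J=0↔0): J: 3/2 → 3/2, ΔJ = +0 — ✓.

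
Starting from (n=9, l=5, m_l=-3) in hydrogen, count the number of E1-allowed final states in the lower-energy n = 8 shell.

E1 requires Δl = ±1, so l_f ∈ {4, 6}; with 0 ≤ l_f ≤ n_f−1 = 7, the allowed l_f values are {4, 6}.
For l_f = 4: m_f ∈ {m_i−1, m_i, m_i+1} ∩ [−4, 4] = {-4, -3, -2} → 3 states.
For l_f = 6: m_f ∈ {m_i−1, m_i, m_i+1} ∩ [−6, 6] = {-4, -3, -2} → 3 states.
Total: 6.

6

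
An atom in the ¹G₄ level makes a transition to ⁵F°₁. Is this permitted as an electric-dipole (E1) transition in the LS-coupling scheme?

Initial level: S=0, L=4, J=4, parity even. Final level: S=2, L=3, J=1, parity odd.
ΔJ = 0, ±1 (not J=0↔0): J: 4 → 1, ΔJ = -3 — fails.
ΔL = 0, ±1 (not L=0↔0): L: 4 → 3, ΔL = -1 — passes.
Parity must change: even → odd — passes.
ΔS = 0: S: 0 → 2 — fails.
Rule(s) violated: ΔS, ΔJ.

forbidden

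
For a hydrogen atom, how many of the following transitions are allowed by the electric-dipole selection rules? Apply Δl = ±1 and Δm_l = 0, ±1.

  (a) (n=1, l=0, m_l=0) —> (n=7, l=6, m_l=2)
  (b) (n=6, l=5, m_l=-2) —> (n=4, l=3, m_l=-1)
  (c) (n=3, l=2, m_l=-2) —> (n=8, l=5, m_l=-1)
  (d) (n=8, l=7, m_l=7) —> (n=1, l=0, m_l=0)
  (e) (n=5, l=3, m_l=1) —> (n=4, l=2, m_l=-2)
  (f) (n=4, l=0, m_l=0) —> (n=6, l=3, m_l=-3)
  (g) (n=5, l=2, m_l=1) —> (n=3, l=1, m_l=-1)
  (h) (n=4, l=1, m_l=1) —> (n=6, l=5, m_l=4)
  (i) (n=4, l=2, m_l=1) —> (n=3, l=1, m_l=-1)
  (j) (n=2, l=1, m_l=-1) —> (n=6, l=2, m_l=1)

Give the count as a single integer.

0

(a) forbidden — Δl = +6 (E1 requires Δl = ±1); Δm_l = +2 (E1 requires Δm_l = 0, ±1)
(b) forbidden — Δl = -2 (E1 requires Δl = ±1)
(c) forbidden — Δl = +3 (E1 requires Δl = ±1)
(d) forbidden — Δl = -7 (E1 requires Δl = ±1); Δm_l = -7 (E1 requires Δm_l = 0, ±1)
(e) forbidden — Δm_l = -3 (E1 requires Δm_l = 0, ±1)
(f) forbidden — Δl = +3 (E1 requires Δl = ±1); Δm_l = -3 (E1 requires Δm_l = 0, ±1)
(g) forbidden — Δm_l = -2 (E1 requires Δm_l = 0, ±1)
(h) forbidden — Δl = +4 (E1 requires Δl = ±1); Δm_l = +3 (E1 requires Δm_l = 0, ±1)
(i) forbidden — Δm_l = -2 (E1 requires Δm_l = 0, ±1)
(j) forbidden — Δm_l = +2 (E1 requires Δm_l = 0, ±1)
Total allowed: 0 of 10.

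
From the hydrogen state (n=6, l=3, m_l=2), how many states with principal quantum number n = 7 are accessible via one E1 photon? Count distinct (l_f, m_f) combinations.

E1 requires Δl = ±1, so l_f ∈ {2, 4}; with 0 ≤ l_f ≤ n_f−1 = 6, the allowed l_f values are {2, 4}.
For l_f = 2: m_f ∈ {m_i−1, m_i, m_i+1} ∩ [−2, 2] = {1, 2} → 2 states.
For l_f = 4: m_f ∈ {m_i−1, m_i, m_i+1} ∩ [−4, 4] = {1, 2, 3} → 3 states.
Total: 5.

5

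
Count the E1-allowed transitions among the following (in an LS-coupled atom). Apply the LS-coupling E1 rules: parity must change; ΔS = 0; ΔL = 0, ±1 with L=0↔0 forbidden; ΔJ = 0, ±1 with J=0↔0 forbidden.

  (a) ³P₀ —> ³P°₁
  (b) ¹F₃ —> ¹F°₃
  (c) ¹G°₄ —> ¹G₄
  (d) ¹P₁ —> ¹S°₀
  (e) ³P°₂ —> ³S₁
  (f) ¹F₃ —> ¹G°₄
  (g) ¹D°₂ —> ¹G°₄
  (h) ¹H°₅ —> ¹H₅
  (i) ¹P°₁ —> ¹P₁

8

(a) allowed
(b) allowed
(c) allowed
(d) allowed
(e) allowed
(f) allowed
(g) forbidden (parity, ΔL, ΔJ fail)
(h) allowed
(i) allowed
Total allowed: 8 of 9.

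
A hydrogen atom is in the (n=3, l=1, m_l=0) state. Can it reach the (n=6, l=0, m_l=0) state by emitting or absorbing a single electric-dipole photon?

allowed

Initial l = 1, final l = 0, so Δl = -1. E1 requires Δl = ±1: passes.
Δm_l = 0 − (0) = +0. E1 requires Δm_l = 0, ±1: passes.
All E1 selection rules are satisfied.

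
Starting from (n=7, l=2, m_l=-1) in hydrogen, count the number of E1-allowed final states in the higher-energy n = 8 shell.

E1 requires Δl = ±1, so l_f ∈ {1, 3}; with 0 ≤ l_f ≤ n_f−1 = 7, the allowed l_f values are {1, 3}.
For l_f = 1: m_f ∈ {m_i−1, m_i, m_i+1} ∩ [−1, 1] = {-1, 0} → 2 states.
For l_f = 3: m_f ∈ {m_i−1, m_i, m_i+1} ∩ [−3, 3] = {-2, -1, 0} → 3 states.
Total: 5.

5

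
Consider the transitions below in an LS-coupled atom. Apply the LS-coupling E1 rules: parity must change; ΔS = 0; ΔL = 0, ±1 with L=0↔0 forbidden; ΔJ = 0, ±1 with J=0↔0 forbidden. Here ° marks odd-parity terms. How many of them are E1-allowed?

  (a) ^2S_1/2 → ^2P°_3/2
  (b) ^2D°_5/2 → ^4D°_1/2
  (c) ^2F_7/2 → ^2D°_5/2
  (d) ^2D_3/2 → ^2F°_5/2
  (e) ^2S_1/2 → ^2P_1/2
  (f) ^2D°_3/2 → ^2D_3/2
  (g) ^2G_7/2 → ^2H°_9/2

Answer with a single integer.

5

(a) allowed
(b) forbidden (parity, ΔS, ΔJ fail)
(c) allowed
(d) allowed
(e) forbidden (parity fails)
(f) allowed
(g) allowed
Total allowed: 5 of 7.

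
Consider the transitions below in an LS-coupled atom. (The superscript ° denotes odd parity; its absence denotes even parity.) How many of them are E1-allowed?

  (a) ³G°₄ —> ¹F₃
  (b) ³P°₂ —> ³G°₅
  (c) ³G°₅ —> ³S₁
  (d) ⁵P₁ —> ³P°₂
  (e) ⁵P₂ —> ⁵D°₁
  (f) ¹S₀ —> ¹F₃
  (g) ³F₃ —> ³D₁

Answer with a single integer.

(a) forbidden (ΔS fails)
(b) forbidden (parity, ΔL, ΔJ fail)
(c) forbidden (ΔL, ΔJ fail)
(d) forbidden (ΔS fails)
(e) allowed
(f) forbidden (parity, ΔL, ΔJ fail)
(g) forbidden (parity, ΔJ fail)
Total allowed: 1 of 7.

1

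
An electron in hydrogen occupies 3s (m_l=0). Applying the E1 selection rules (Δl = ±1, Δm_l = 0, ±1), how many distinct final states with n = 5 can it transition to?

3

E1 requires Δl = ±1, so l_f ∈ {-1, 1}; with 0 ≤ l_f ≤ n_f−1 = 4, the allowed l_f values are {1}.
For l_f = 1: m_f ∈ {m_i−1, m_i, m_i+1} ∩ [−1, 1] = {-1, 0, 1} → 3 states.
Total: 3.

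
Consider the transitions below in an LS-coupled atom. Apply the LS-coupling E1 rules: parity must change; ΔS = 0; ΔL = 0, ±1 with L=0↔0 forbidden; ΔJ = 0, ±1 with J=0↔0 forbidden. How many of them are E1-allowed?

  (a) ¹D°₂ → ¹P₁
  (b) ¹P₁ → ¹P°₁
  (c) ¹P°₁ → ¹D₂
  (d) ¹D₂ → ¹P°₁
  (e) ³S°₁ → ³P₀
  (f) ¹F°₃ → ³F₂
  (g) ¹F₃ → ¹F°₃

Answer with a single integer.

6

(a) allowed
(b) allowed
(c) allowed
(d) allowed
(e) allowed
(f) forbidden (ΔS fails)
(g) allowed
Total allowed: 6 of 7.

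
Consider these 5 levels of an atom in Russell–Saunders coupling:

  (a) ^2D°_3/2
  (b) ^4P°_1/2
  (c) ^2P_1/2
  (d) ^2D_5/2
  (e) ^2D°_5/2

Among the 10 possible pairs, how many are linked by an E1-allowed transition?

3

(a)–(b): forbidden (parity, ΔS).
(a)–(c): allowed.
(a)–(d): allowed.
(a)–(e): forbidden (parity).
(b)–(c): forbidden (ΔS).
(b)–(d): forbidden (ΔS, ΔJ).
(b)–(e): forbidden (parity, ΔS, ΔJ).
(c)–(d): forbidden (parity, ΔJ).
(c)–(e): forbidden (ΔJ).
(d)–(e): allowed.
Allowed pairs: 3 of 10.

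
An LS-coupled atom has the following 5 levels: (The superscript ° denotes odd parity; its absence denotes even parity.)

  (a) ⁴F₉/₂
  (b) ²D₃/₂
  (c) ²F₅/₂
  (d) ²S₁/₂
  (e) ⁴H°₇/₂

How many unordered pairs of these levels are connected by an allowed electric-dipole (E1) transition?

0

(a)–(b): forbidden (parity, ΔS, ΔJ).
(a)–(c): forbidden (parity, ΔS, ΔJ).
(a)–(d): forbidden (parity, ΔS, ΔL, ΔJ).
(a)–(e): forbidden (ΔL).
(b)–(c): forbidden (parity).
(b)–(d): forbidden (parity, ΔL).
(b)–(e): forbidden (ΔS, ΔL, ΔJ).
(c)–(d): forbidden (parity, ΔL, ΔJ).
(c)–(e): forbidden (ΔS, ΔL).
(d)–(e): forbidden (ΔS, ΔL, ΔJ).
Allowed pairs: 0 of 10.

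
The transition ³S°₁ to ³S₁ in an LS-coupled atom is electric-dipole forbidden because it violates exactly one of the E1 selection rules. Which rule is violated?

Initial level: S=1, L=0, J=1, parity odd. Final level: S=1, L=0, J=1, parity even.
Parity must change: odd → even — ok.
ΔS = 0: S: 1 → 1 — ok.
ΔL = 0, ±1 (not L=0↔0): L: 0 → 0, ΔL = +0 — fails.
ΔJ = 0, ±1 (not J=0↔0): J: 1 → 1, ΔJ = +0 — ok.

the L=0 ↔ L=0 exclusion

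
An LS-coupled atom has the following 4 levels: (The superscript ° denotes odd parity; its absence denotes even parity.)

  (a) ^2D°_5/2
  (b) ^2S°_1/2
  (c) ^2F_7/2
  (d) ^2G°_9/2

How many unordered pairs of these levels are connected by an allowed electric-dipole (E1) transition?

(a)–(b): forbidden (parity, ΔL, ΔJ).
(a)–(c): allowed.
(a)–(d): forbidden (parity, ΔL, ΔJ).
(b)–(c): forbidden (ΔL, ΔJ).
(b)–(d): forbidden (parity, ΔL, ΔJ).
(c)–(d): allowed.
Allowed pairs: 2 of 6.

2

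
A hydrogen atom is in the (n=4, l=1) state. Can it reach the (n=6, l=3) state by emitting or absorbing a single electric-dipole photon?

forbidden

l: 1 → 3 (Δl = +2). Δl = ±1 fails.
The transition is electric-dipole forbidden.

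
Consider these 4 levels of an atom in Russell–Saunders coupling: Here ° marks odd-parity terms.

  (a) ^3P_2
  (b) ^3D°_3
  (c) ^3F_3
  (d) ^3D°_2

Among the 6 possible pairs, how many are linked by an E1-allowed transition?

4

(a)–(b): allowed.
(a)–(c): forbidden (parity, ΔL).
(a)–(d): allowed.
(b)–(c): allowed.
(b)–(d): forbidden (parity).
(c)–(d): allowed.
Allowed pairs: 4 of 6.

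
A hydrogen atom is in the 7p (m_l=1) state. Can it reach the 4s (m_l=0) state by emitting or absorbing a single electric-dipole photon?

l: 1 → 0 (Δl = -1). Δl = ±1 passes.
Δm_l = 0 − (1) = -1. E1 requires Δm_l = 0, ±1: passes.
All E1 selection rules are satisfied.

allowed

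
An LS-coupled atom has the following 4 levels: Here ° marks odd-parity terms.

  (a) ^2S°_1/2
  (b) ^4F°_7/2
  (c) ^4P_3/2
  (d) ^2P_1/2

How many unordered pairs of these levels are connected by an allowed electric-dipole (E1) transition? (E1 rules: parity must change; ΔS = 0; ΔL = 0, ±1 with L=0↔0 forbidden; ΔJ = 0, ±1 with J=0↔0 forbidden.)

(a)–(b): forbidden (parity, ΔS, ΔL, ΔJ).
(a)–(c): forbidden (ΔS).
(a)–(d): allowed.
(b)–(c): forbidden (ΔL, ΔJ).
(b)–(d): forbidden (ΔS, ΔL, ΔJ).
(c)–(d): forbidden (parity, ΔS).
Allowed pairs: 1 of 6.

1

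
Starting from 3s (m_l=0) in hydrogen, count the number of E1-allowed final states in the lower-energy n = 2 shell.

E1 requires Δl = ±1, so l_f ∈ {-1, 1}; with 0 ≤ l_f ≤ n_f−1 = 1, the allowed l_f values are {1}.
For l_f = 1: m_f ∈ {m_i−1, m_i, m_i+1} ∩ [−1, 1] = {-1, 0, 1} → 3 states.
Total: 3.

3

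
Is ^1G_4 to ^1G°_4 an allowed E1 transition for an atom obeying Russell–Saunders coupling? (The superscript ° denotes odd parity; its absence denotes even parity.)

allowed

ΔS = 0: S: 0 → 0 — satisfied.
ΔL = 0, ±1 (not L=0↔0): L: 4 → 4, ΔL = +0 — satisfied.
Parity must change: even → odd — satisfied.
ΔJ = 0, ±1 (not J=0↔0): J: 4 → 4, ΔJ = +0 — satisfied.
All four E1 rules are satisfied.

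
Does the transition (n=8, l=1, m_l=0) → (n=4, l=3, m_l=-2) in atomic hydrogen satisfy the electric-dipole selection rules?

forbidden

Initial l = 1, final l = 3, so Δl = +2. E1 requires Δl = ±1: fails.
Δm_l = -2 − (0) = -2. E1 requires Δm_l = 0, ±1: fails.
The transition is electric-dipole forbidden.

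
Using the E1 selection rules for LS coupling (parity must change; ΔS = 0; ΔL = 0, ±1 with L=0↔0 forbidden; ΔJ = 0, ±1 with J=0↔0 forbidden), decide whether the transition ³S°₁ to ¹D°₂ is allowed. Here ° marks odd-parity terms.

Reading off the term symbols: S 1→0, L 0→2, J 1→2, parity odd→odd.
Parity must change: odd → odd — fails.
ΔS = 0: S: 1 → 0 — fails.
ΔL = 0, ±1 (not L=0↔0): L: 0 → 2, ΔL = +2 — fails.
ΔJ = 0, ±1 (not J=0↔0): J: 1 → 2, ΔJ = +1 — passes.
Rule(s) violated: parity, ΔS, ΔL.

forbidden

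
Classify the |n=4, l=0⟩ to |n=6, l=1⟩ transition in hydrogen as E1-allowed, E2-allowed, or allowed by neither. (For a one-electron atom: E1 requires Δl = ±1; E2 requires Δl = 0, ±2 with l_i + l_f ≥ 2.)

E1

Δl = 1 − 0 = +1; l_i + l_f = 1.
E1 (Δl = ±1): satisfied.
E2 (Δl = 0,±2, l_i+l_f ≥ 2): not satisfied.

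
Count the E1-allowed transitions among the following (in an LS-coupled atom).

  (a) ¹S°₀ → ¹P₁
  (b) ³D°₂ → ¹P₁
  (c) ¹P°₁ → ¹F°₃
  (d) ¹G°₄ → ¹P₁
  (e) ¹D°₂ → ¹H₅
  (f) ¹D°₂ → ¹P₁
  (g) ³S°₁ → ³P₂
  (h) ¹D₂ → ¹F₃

(a) allowed
(b) forbidden (ΔS fails)
(c) forbidden (parity, ΔL, ΔJ fail)
(d) forbidden (ΔL, ΔJ fail)
(e) forbidden (ΔL, ΔJ fail)
(f) allowed
(g) allowed
(h) forbidden (parity fails)
Total allowed: 3 of 8.

3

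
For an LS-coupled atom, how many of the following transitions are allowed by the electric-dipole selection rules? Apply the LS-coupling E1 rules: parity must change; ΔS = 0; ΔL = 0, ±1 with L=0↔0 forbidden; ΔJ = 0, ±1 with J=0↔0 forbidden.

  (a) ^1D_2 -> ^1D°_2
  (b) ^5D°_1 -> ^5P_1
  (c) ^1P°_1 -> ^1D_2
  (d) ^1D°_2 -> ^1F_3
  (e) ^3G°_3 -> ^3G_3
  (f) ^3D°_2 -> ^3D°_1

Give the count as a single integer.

(a) allowed
(b) allowed
(c) allowed
(d) allowed
(e) allowed
(f) forbidden (parity fails)
Total allowed: 5 of 6.

5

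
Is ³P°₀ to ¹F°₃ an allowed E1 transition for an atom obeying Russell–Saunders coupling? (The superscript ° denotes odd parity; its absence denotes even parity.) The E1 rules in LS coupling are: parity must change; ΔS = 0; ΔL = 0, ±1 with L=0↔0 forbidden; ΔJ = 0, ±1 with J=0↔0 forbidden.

forbidden

Initial level: S=1, L=1, J=0, parity odd. Final level: S=0, L=3, J=3, parity odd.
Parity must change: odd → odd — fails.
ΔS = 0: S: 1 → 0 — fails.
ΔL = 0, ±1 (not L=0↔0): L: 1 → 3, ΔL = +2 — fails.
ΔJ = 0, ±1 (not J=0↔0): J: 0 → 3, ΔJ = +3 — fails.
Rule(s) violated: parity, ΔS, ΔL, ΔJ.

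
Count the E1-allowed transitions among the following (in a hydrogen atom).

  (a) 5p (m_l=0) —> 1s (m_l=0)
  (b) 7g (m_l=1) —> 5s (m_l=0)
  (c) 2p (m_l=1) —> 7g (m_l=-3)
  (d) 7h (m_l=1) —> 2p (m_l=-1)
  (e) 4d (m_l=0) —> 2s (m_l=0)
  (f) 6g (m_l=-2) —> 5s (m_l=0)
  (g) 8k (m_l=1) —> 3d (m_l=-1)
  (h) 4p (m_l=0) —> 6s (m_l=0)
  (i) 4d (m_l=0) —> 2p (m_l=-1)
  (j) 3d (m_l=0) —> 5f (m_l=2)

(a) allowed
(b) forbidden — Δl = -4 (E1 requires Δl = ±1)
(c) forbidden — Δl = +3 (E1 requires Δl = ±1); Δm_l = -4 (E1 requires Δm_l = 0, ±1)
(d) forbidden — Δl = -4 (E1 requires Δl = ±1); Δm_l = -2 (E1 requires Δm_l = 0, ±1)
(e) forbidden — Δl = -2 (E1 requires Δl = ±1)
(f) forbidden — Δl = -4 (E1 requires Δl = ±1); Δm_l = +2 (E1 requires Δm_l = 0, ±1)
(g) forbidden — Δl = -5 (E1 requires Δl = ±1); Δm_l = -2 (E1 requires Δm_l = 0, ±1)
(h) allowed
(i) allowed
(j) forbidden — Δm_l = +2 (E1 requires Δm_l = 0, ±1)
Total allowed: 3 of 10.

3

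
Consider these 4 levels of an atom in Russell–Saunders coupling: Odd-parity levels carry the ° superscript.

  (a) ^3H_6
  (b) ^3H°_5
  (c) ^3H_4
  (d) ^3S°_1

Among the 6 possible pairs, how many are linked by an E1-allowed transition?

(a)–(b): allowed.
(a)–(c): forbidden (parity, ΔJ).
(a)–(d): forbidden (ΔL, ΔJ).
(b)–(c): allowed.
(b)–(d): forbidden (parity, ΔL, ΔJ).
(c)–(d): forbidden (ΔL, ΔJ).
Allowed pairs: 2 of 6.

2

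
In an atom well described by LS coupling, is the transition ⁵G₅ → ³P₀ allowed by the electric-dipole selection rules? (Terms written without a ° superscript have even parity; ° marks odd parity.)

Reading off the term symbols: S 2→1, L 4→1, J 5→0, parity even→even.
Parity must change: even → even — ✗.
ΔJ = 0, ±1 (not J=0↔0): J: 5 → 0, ΔJ = -5 — ✗.
ΔL = 0, ±1 (not L=0↔0): L: 4 → 1, ΔL = -3 — ✗.
ΔS = 0: S: 2 → 1 — ✗.
Rule(s) violated: parity, ΔS, ΔL, ΔJ.

forbidden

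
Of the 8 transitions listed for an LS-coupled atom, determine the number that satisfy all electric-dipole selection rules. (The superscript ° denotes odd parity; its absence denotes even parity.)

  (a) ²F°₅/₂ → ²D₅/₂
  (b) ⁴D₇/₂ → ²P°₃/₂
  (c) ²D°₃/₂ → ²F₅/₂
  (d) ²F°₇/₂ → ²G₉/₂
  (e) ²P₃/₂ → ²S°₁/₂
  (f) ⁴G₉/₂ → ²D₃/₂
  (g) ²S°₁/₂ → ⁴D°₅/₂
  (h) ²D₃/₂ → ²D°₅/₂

(a) allowed
(b) forbidden (ΔS, ΔJ fail)
(c) allowed
(d) allowed
(e) allowed
(f) forbidden (parity, ΔS, ΔL, ΔJ fail)
(g) forbidden (parity, ΔS, ΔL, ΔJ fail)
(h) allowed
Total allowed: 5 of 8.

5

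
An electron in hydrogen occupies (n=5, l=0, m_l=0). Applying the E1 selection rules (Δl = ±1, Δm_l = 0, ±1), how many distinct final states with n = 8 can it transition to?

3

E1 requires Δl = ±1, so l_f ∈ {-1, 1}; with 0 ≤ l_f ≤ n_f−1 = 7, the allowed l_f values are {1}.
For l_f = 1: m_f ∈ {m_i−1, m_i, m_i+1} ∩ [−1, 1] = {-1, 0, 1} → 3 states.
Total: 3.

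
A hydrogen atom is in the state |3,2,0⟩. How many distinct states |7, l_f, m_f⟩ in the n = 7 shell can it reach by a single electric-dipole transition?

6

E1 requires Δl = ±1, so l_f ∈ {1, 3}; with 0 ≤ l_f ≤ n_f−1 = 6, the allowed l_f values are {1, 3}.
For l_f = 1: m_f ∈ {m_i−1, m_i, m_i+1} ∩ [−1, 1] = {-1, 0, 1} → 3 states.
For l_f = 3: m_f ∈ {m_i−1, m_i, m_i+1} ∩ [−3, 3] = {-1, 0, 1} → 3 states.
Total: 6.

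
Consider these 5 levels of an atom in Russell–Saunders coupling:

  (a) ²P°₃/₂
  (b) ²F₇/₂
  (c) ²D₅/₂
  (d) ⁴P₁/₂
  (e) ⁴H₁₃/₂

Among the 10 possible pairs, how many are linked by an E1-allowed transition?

1

(a)–(b): forbidden (ΔL, ΔJ).
(a)–(c): allowed.
(a)–(d): forbidden (ΔS).
(a)–(e): forbidden (ΔS, ΔL, ΔJ).
(b)–(c): forbidden (parity).
(b)–(d): forbidden (parity, ΔS, ΔL, ΔJ).
(b)–(e): forbidden (parity, ΔS, ΔL, ΔJ).
(c)–(d): forbidden (parity, ΔS, ΔJ).
(c)–(e): forbidden (parity, ΔS, ΔL, ΔJ).
(d)–(e): forbidden (parity, ΔL, ΔJ).
Allowed pairs: 1 of 10.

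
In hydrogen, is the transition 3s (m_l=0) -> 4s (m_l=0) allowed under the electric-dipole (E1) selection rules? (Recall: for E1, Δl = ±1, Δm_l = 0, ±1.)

Initial l = 0, final l = 0, so Δl = +0. E1 requires Δl = ±1: violated.
Δm_l = 0 − (0) = +0. E1 requires Δm_l = 0, ±1: satisfied.
The transition is electric-dipole forbidden.

forbidden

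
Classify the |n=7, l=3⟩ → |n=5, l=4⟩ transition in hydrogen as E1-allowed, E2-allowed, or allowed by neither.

Δl = 4 − 3 = +1; l_i + l_f = 7.
E1 (Δl = ±1): satisfied.
E2 (Δl = 0,±2, l_i+l_f ≥ 2): not satisfied.

E1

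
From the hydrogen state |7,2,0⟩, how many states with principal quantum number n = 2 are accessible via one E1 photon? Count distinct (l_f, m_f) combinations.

E1 requires Δl = ±1, so l_f ∈ {1, 3}; with 0 ≤ l_f ≤ n_f−1 = 1, the allowed l_f values are {1}.
For l_f = 1: m_f ∈ {m_i−1, m_i, m_i+1} ∩ [−1, 1] = {-1, 0, 1} → 3 states.
Total: 3.

3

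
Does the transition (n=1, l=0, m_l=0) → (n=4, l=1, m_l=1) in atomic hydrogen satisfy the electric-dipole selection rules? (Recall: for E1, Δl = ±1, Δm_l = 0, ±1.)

allowed

Initial l = 0, final l = 1, so Δl = +1. E1 requires Δl = ±1: ✓.
m_l: 0 → 1 (Δm_l = +1). |Δm_l| ≤ 1 ✓.
All E1 selection rules are satisfied.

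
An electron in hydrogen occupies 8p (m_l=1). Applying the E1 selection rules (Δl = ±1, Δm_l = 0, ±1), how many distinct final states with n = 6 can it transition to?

4

E1 requires Δl = ±1, so l_f ∈ {0, 2}; with 0 ≤ l_f ≤ n_f−1 = 5, the allowed l_f values are {0, 2}.
For l_f = 0: m_f ∈ {m_i−1, m_i, m_i+1} ∩ [−0, 0] = {0} → 1 state.
For l_f = 2: m_f ∈ {m_i−1, m_i, m_i+1} ∩ [−2, 2] = {0, 1, 2} → 3 states.
Total: 4.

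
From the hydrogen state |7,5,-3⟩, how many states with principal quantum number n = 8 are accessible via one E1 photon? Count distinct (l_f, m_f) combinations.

E1 requires Δl = ±1, so l_f ∈ {4, 6}; with 0 ≤ l_f ≤ n_f−1 = 7, the allowed l_f values are {4, 6}.
For l_f = 4: m_f ∈ {m_i−1, m_i, m_i+1} ∩ [−4, 4] = {-4, -3, -2} → 3 states.
For l_f = 6: m_f ∈ {m_i−1, m_i, m_i+1} ∩ [−6, 6] = {-4, -3, -2} → 3 states.
Total: 6.

6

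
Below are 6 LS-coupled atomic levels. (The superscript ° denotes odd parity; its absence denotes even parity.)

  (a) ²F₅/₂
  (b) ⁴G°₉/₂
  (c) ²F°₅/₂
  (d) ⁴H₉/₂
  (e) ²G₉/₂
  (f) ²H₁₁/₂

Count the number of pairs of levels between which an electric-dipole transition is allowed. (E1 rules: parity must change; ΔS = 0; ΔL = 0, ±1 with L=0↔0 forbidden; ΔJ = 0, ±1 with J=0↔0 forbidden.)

(a)–(b): forbidden (ΔS, ΔJ).
(a)–(c): allowed.
(a)–(d): forbidden (parity, ΔS, ΔL, ΔJ).
(a)–(e): forbidden (parity, ΔJ).
(a)–(f): forbidden (parity, ΔL, ΔJ).
(b)–(c): forbidden (parity, ΔS, ΔJ).
(b)–(d): allowed.
(b)–(e): forbidden (ΔS).
(b)–(f): forbidden (ΔS).
(c)–(d): forbidden (ΔS, ΔL, ΔJ).
(c)–(e): forbidden (ΔJ).
(c)–(f): forbidden (ΔL, ΔJ).
(d)–(e): forbidden (parity, ΔS).
(d)–(f): forbidden (parity, ΔS).
(e)–(f): forbidden (parity).
Allowed pairs: 2 of 15.

2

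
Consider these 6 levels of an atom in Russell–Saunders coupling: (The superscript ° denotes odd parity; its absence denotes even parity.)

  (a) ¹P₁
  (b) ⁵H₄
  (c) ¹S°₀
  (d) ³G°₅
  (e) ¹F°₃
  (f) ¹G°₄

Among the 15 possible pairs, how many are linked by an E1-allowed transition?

(a)–(b): forbidden (parity, ΔS, ΔL, ΔJ).
(a)–(c): allowed.
(a)–(d): forbidden (ΔS, ΔL, ΔJ).
(a)–(e): forbidden (ΔL, ΔJ).
(a)–(f): forbidden (ΔL, ΔJ).
(b)–(c): forbidden (ΔS, ΔL, ΔJ).
(b)–(d): forbidden (ΔS).
(b)–(e): forbidden (ΔS, ΔL).
(b)–(f): forbidden (ΔS).
(c)–(d): forbidden (parity, ΔS, ΔL, ΔJ).
(c)–(e): forbidden (parity, ΔL, ΔJ).
(c)–(f): forbidden (parity, ΔL, ΔJ).
(d)–(e): forbidden (parity, ΔS, ΔJ).
(d)–(f): forbidden (parity, ΔS).
(e)–(f): forbidden (parity).
Allowed pairs: 1 of 15.

1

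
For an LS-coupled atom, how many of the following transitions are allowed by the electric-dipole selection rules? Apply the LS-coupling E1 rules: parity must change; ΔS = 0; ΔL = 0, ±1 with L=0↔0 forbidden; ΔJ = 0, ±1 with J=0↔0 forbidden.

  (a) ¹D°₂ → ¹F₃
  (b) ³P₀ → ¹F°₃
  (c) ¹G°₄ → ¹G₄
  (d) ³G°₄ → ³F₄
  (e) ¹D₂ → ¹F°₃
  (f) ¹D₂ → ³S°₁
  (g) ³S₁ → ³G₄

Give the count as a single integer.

4

(a) allowed
(b) forbidden (ΔS, ΔL, ΔJ fail)
(c) allowed
(d) allowed
(e) allowed
(f) forbidden (ΔS, ΔL fail)
(g) forbidden (parity, ΔL, ΔJ fail)
Total allowed: 4 of 7.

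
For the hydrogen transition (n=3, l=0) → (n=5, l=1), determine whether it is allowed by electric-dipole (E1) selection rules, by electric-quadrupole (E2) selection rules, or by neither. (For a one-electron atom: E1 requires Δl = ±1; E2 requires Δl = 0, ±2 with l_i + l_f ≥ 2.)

Δl = 1 − 0 = +1; l_i + l_f = 1.
E1 (Δl = ±1): satisfied.
E2 (Δl = 0,±2, l_i+l_f ≥ 2): not satisfied.

E1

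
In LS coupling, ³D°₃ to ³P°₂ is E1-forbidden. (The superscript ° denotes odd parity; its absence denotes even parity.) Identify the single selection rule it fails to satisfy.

Initial level: S=1, L=2, J=3, parity odd. Final level: S=1, L=1, J=2, parity odd.
Parity must change: odd → odd — fails.
ΔS = 0: S: 1 → 1 — passes.
ΔL = 0, ±1 (not L=0↔0): L: 2 → 1, ΔL = -1 — passes.
ΔJ = 0, ±1 (not J=0↔0): J: 3 → 2, ΔJ = -1 — passes.

parity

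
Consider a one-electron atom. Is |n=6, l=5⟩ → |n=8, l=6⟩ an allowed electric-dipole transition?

l: 5 → 6 (Δl = +1). Δl = ±1 passes.
All E1 selection rules are satisfied.

allowed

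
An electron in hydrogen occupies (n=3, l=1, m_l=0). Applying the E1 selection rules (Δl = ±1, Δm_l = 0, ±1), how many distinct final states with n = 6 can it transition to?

4

E1 requires Δl = ±1, so l_f ∈ {0, 2}; with 0 ≤ l_f ≤ n_f−1 = 5, the allowed l_f values are {0, 2}.
For l_f = 0: m_f ∈ {m_i−1, m_i, m_i+1} ∩ [−0, 0] = {0} → 1 state.
For l_f = 2: m_f ∈ {m_i−1, m_i, m_i+1} ∩ [−2, 2] = {-1, 0, 1} → 3 states.
Total: 4.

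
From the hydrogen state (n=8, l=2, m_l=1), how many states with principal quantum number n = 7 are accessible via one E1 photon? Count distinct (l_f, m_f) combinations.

E1 requires Δl = ±1, so l_f ∈ {1, 3}; with 0 ≤ l_f ≤ n_f−1 = 6, the allowed l_f values are {1, 3}.
For l_f = 1: m_f ∈ {m_i−1, m_i, m_i+1} ∩ [−1, 1] = {0, 1} → 2 states.
For l_f = 3: m_f ∈ {m_i−1, m_i, m_i+1} ∩ [−3, 3] = {0, 1, 2} → 3 states.
Total: 5.

5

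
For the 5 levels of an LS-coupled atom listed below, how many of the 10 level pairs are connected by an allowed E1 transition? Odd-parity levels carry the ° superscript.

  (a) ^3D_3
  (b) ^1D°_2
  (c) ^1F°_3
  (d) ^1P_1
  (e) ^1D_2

3

(a)–(b): forbidden (ΔS).
(a)–(c): forbidden (ΔS).
(a)–(d): forbidden (parity, ΔS, ΔJ).
(a)–(e): forbidden (parity, ΔS).
(b)–(c): forbidden (parity).
(b)–(d): allowed.
(b)–(e): allowed.
(c)–(d): forbidden (ΔL, ΔJ).
(c)–(e): allowed.
(d)–(e): forbidden (parity).
Allowed pairs: 3 of 10.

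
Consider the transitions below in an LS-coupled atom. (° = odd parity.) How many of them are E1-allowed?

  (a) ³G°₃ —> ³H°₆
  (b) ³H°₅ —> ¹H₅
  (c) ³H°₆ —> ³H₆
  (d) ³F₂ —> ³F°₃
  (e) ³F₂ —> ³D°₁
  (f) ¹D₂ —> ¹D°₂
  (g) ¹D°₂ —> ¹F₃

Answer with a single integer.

(a) forbidden (parity, ΔJ fail)
(b) forbidden (ΔS fails)
(c) allowed
(d) allowed
(e) allowed
(f) allowed
(g) allowed
Total allowed: 5 of 7.

5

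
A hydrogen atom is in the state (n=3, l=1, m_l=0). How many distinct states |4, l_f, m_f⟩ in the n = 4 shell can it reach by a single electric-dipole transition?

E1 requires Δl = ±1, so l_f ∈ {0, 2}; with 0 ≤ l_f ≤ n_f−1 = 3, the allowed l_f values are {0, 2}.
For l_f = 0: m_f ∈ {m_i−1, m_i, m_i+1} ∩ [−0, 0] = {0} → 1 state.
For l_f = 2: m_f ∈ {m_i−1, m_i, m_i+1} ∩ [−2, 2] = {-1, 0, 1} → 3 states.
Total: 4.

4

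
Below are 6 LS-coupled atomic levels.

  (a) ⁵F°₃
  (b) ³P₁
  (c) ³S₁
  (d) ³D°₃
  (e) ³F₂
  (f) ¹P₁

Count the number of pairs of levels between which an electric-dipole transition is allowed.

1

(a)–(b): forbidden (ΔS, ΔL, ΔJ).
(a)–(c): forbidden (ΔS, ΔL, ΔJ).
(a)–(d): forbidden (parity, ΔS).
(a)–(e): forbidden (ΔS).
(a)–(f): forbidden (ΔS, ΔL, ΔJ).
(b)–(c): forbidden (parity).
(b)–(d): forbidden (ΔJ).
(b)–(e): forbidden (parity, ΔL).
(b)–(f): forbidden (parity, ΔS).
(c)–(d): forbidden (ΔL, ΔJ).
(c)–(e): forbidden (parity, ΔL).
(c)–(f): forbidden (parity, ΔS).
(d)–(e): allowed.
(d)–(f): forbidden (ΔS, ΔJ).
(e)–(f): forbidden (parity, ΔS, ΔL).
Allowed pairs: 1 of 15.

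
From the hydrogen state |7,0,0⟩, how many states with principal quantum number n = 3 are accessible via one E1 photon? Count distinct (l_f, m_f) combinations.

E1 requires Δl = ±1, so l_f ∈ {-1, 1}; with 0 ≤ l_f ≤ n_f−1 = 2, the allowed l_f values are {1}.
For l_f = 1: m_f ∈ {m_i−1, m_i, m_i+1} ∩ [−1, 1] = {-1, 0, 1} → 3 states.
Total: 3.

3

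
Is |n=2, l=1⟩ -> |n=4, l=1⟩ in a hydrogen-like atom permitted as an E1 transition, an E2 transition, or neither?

Δl = 1 − 1 = +0; l_i + l_f = 2.
E1 (Δl = ±1): not satisfied.
E2 (Δl = 0,±2, l_i+l_f ≥ 2): satisfied.

E2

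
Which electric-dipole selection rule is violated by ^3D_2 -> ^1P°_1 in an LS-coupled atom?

Parity must change: even → odd — passes.
ΔS = 0: S: 1 → 0 — fails.
ΔL = 0, ±1 (not L=0↔0): L: 2 → 1, ΔL = -1 — passes.
ΔJ = 0, ±1 (not J=0↔0): J: 2 → 1, ΔJ = -1 — passes.

the ΔS = 0 rule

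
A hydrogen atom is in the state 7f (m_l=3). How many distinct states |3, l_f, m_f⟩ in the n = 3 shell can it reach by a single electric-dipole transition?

1

E1 requires Δl = ±1, so l_f ∈ {2, 4}; with 0 ≤ l_f ≤ n_f−1 = 2, the allowed l_f values are {2}.
For l_f = 2: m_f ∈ {m_i−1, m_i, m_i+1} ∩ [−2, 2] = {2} → 1 state.
Total: 1.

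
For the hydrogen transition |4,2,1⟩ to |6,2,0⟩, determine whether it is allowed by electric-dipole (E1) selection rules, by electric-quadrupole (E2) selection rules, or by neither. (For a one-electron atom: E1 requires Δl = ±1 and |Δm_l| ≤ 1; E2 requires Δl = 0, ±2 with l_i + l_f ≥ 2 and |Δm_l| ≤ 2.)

Δl = 2 − 2 = +0; l_i + l_f = 4.
Δm_l = -1.
E1 (Δl = ±1, |Δm_l| ≤ 1): not satisfied.
E2 (Δl = 0,±2, l_i+l_f ≥ 2, |Δm_l| ≤ 2): satisfied.

E2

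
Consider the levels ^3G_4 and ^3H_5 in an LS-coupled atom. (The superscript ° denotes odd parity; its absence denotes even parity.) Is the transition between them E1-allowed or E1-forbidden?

forbidden

ΔJ = 0, ±1 (not J=0↔0): J: 4 → 5, ΔJ = +1 — ✓.
ΔL = 0, ±1 (not L=0↔0): L: 4 → 5, ΔL = +1 — ✓.
Parity must change: even → even — ✗.
ΔS = 0: S: 1 → 1 — ✓.
Rule(s) violated: parity.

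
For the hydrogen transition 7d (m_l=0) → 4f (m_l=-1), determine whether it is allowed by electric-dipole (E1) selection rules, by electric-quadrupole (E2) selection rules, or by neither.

Δl = 3 − 2 = +1; l_i + l_f = 5.
Δm_l = -1.
E1 (Δl = ±1, |Δm_l| ≤ 1): satisfied.
E2 (Δl = 0,±2, l_i+l_f ≥ 2, |Δm_l| ≤ 2): not satisfied.

E1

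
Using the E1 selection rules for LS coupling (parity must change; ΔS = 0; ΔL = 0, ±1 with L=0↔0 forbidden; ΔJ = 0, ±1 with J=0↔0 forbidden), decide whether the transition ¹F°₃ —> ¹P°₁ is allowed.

Initial level: S=0, L=3, J=3, parity odd. Final level: S=0, L=1, J=1, parity odd.
Parity must change: odd → odd — fails.
ΔS = 0: S: 0 → 0 — ok.
ΔL = 0, ±1 (not L=0↔0): L: 3 → 1, ΔL = -2 — fails.
ΔJ = 0, ±1 (not J=0↔0): J: 3 → 1, ΔJ = -2 — fails.
Rule(s) violated: parity, ΔL, ΔJ.

forbidden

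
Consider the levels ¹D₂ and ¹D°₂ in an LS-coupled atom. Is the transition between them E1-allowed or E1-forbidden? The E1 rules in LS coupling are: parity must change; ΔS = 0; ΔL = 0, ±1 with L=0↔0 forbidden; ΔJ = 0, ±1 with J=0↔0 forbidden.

Reading off the term symbols: S 0→0, L 2→2, J 2→2, parity even→odd.
ΔL = 0, ±1 (not L=0↔0): L: 2 → 2, ΔL = +0 — ✓.
Parity must change: even → odd — ✓.
ΔJ = 0, ±1 (not J=0↔0): J: 2 → 2, ΔJ = +0 — ✓.
ΔS = 0: S: 0 → 0 — ✓.
All four E1 rules are satisfied.

allowed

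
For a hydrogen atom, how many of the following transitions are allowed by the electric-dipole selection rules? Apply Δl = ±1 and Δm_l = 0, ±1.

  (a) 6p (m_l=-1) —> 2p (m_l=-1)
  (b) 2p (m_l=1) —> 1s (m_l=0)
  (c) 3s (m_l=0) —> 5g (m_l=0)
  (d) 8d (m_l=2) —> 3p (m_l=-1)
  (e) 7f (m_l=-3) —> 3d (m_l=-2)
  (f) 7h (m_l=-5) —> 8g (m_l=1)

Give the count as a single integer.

2

(a) forbidden — Δl = +0 (E1 requires Δl = ±1)
(b) allowed
(c) forbidden — Δl = +4 (E1 requires Δl = ±1)
(d) forbidden — Δm_l = -3 (E1 requires Δm_l = 0, ±1)
(e) allowed
(f) forbidden — Δm_l = +6 (E1 requires Δm_l = 0, ±1)
Total allowed: 2 of 6.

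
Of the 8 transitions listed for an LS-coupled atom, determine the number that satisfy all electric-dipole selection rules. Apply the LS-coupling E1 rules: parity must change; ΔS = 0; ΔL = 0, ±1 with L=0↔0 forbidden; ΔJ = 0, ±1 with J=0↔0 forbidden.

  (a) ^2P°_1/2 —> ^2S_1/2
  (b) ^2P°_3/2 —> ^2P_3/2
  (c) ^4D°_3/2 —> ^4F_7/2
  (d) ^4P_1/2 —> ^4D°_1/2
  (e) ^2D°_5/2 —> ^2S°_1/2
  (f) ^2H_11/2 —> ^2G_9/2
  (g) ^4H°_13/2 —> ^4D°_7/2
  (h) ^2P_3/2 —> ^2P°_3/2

4

(a) allowed
(b) allowed
(c) forbidden (ΔJ fails)
(d) allowed
(e) forbidden (parity, ΔL, ΔJ fail)
(f) forbidden (parity fails)
(g) forbidden (parity, ΔL, ΔJ fail)
(h) allowed
Total allowed: 4 of 8.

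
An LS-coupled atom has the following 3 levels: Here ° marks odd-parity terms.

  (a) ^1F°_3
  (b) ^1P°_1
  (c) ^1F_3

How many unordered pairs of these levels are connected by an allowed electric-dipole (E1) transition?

1

(a)–(b): forbidden (parity, ΔL, ΔJ).
(a)–(c): allowed.
(b)–(c): forbidden (ΔL, ΔJ).
Allowed pairs: 1 of 3.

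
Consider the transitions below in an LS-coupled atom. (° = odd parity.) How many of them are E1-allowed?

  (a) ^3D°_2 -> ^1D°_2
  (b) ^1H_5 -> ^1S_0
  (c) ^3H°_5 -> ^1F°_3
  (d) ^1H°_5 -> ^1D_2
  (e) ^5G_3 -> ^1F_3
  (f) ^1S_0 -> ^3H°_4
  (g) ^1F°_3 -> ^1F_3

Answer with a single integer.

(a) forbidden (parity, ΔS fail)
(b) forbidden (parity, ΔL, ΔJ fail)
(c) forbidden (parity, ΔS, ΔL, ΔJ fail)
(d) forbidden (ΔL, ΔJ fail)
(e) forbidden (parity, ΔS fail)
(f) forbidden (ΔS, ΔL, ΔJ fail)
(g) allowed
Total allowed: 1 of 7.

1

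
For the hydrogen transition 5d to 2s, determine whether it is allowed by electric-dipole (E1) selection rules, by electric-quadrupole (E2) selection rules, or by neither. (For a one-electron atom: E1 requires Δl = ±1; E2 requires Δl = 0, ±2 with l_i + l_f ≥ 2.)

E2

Δl = 0 − 2 = -2; l_i + l_f = 2.
E1 (Δl = ±1): not satisfied.
E2 (Δl = 0,±2, l_i+l_f ≥ 2): satisfied.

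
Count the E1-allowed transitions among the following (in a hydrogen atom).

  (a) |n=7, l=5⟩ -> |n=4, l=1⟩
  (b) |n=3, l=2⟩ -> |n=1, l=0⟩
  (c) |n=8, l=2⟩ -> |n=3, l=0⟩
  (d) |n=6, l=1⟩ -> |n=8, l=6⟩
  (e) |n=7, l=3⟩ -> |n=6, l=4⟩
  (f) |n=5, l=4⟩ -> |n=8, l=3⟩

2

(a) forbidden — Δl = -4 (E1 requires Δl = ±1)
(b) forbidden — Δl = -2 (E1 requires Δl = ±1)
(c) forbidden — Δl = -2 (E1 requires Δl = ±1)
(d) forbidden — Δl = +5 (E1 requires Δl = ±1)
(e) allowed
(f) allowed
Total allowed: 2 of 6.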